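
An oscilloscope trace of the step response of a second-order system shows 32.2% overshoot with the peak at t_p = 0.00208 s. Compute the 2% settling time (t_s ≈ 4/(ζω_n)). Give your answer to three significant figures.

The overshoot fixes ζ = −ln(OS)/√(π²+ln²(OS)) = 0.339.
t_p = π/ω_d ⇒ ω_d = 1510 rad/s; then ω_n = ω_d/√(1−ζ²) = 1610 rad/s.
t_s ≈ 4/(ζω_n) = 4/(0.339·1610) = 0.00734 s.

t_s ≈ 0.00734 s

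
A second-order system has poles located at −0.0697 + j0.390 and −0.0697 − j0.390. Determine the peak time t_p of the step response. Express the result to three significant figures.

t_p = π/ω_d with ω_d = 0.390 (the imaginary part), so t_p = 8.06 s.

t_p ≈ 8.06 s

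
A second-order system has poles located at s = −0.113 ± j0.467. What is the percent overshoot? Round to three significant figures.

%OS ≈ 46.8%

With σ = 0.113, ω_d = 0.467: ω_n = √(σ²+ω_d²) = 0.480 rad/s, ζ = σ/ω_n = 0.235.
Overshoot: exp(−π·0.235/√(1−0.235²)) = 0.468, i.e. 46.8%.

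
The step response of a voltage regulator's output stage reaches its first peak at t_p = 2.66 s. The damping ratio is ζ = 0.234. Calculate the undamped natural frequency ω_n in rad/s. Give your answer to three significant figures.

ω_n ≈ 1.21 rad/s

Peak time t_p = π/ω_d, so ω_d = π/t_p = π/2.66 = 1.18 rad/s.
ω_n = ω_d/√(1−ζ²) = 1.18/√0.945 = 1.21 rad/s.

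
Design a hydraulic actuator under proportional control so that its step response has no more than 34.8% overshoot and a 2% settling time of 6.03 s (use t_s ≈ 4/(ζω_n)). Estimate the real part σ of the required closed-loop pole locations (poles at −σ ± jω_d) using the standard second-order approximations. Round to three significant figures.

σ ≈ 0.663

The settling-time spec alone fixes σ = ζω_n = 4/t_s = 4/6.03 = 0.663.
(Overshoot then fixes ζ = 0.318 and hence ω_d = σ·√(1−ζ²)/ζ = 1.97 rad/s.)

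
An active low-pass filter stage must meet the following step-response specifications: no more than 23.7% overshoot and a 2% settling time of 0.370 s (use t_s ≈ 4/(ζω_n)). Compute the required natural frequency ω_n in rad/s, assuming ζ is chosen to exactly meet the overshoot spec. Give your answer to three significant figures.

ζ = −ln(OS)/√(π² + (ln OS)²). With OS = 0.237, ln OS = −1.440 and ζ = 1.440/3.456 = 0.417.
From t_s ≈ 4/(ζω_n): ω_n = 4/(ζ·t_s) = 4/(0.417·0.370) = 25.9 rad/s.

ω_n ≈ 25.9 rad/s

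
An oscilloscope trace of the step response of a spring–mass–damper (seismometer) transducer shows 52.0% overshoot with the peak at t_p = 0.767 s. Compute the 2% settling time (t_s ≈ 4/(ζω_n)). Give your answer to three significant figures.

t_s ≈ 4.69 s

The overshoot fixes ζ = −ln(OS)/√(π²+ln²(OS)) = 0.204.
From t_p = π/ω_d, ω_d = π/0.767 = 4.10 rad/s, so ω_n = ω_d/√(1−ζ²) = 4.18 rad/s.
t_s ≈ 4/(ζω_n) = 4/(0.204·4.18) = 4.69 s.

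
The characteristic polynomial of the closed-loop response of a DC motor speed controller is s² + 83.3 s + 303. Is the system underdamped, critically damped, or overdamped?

a² − 4b = 5700 > 0 (two distinct real roots); the system is overdamped.

overdamped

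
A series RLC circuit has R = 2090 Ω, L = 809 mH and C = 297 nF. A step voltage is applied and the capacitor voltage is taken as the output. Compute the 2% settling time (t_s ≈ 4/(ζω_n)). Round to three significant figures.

For a series RLC circuit (capacitor voltage as output), ω_n = 1/√(LC) = 1/√(809 mH · 297 nF) = 2040 rad/s.
ζ = (R/2)·√(C/L) = (2090/2)·√(297 nF/809 mH) = 0.633.
t_s ≈ 4/(ζω_n) = 0.00310 s.

t_s ≈ 0.00310 s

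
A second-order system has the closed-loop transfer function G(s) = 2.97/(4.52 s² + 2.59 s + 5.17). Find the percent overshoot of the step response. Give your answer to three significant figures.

Dividing through by 4.52: denominator becomes s² + 0.5730 s + 1.144.
So ω_n = √1.144 = 1.07 rad/s and ζ = 0.5730/(2·1.07) = 0.268.
%OS = 100 e^{−πζ/√(1−ζ²)} with ζ = 0.268 gives 41.7%.

%OS ≈ 41.7%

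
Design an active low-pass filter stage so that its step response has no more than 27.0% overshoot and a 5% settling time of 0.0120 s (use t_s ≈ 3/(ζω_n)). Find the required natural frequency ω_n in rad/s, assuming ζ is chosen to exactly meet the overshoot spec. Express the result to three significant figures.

ω_n ≈ 650 rad/s

ζ = −ln(OS)/√(π² + (ln OS)²). With OS = 0.270, ln OS = −1.309 and ζ = 1.309/3.404 = 0.385.
Then ω_n = 3/(ζ t_s) = 3/(0.385 × 0.0120) = 650 rad/s.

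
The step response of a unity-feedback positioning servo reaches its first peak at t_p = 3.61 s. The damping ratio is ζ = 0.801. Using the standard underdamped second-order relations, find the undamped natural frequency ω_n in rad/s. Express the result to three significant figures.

Peak time t_p = π/ω_d, so ω_d = π/t_p = π/3.61 = 0.870 rad/s.
ω_n = ω_d/√(1−ζ²) = 0.870/√0.358 = 1.45 rad/s.

ω_n ≈ 1.45 rad/s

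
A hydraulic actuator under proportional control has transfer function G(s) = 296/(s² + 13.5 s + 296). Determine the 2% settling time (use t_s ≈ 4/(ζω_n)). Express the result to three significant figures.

Matching coefficients with s² + 2ζω_n s + ω_n² gives ω_n² = 296 ⇒ ω_n = 17.2 rad/s, and ζ = 13.5/(2ω_n) = 0.392.
t_s ≈ 4/(ζω_n) = 4/(0.392·17.2) = 0.593 s.

t_s ≈ 0.593 s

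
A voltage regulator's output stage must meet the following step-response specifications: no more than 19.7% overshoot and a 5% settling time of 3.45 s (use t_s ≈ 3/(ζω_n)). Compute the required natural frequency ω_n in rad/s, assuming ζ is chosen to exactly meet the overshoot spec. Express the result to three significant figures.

Inverting the overshoot relation: ζ = |ln 0.197|/√(π² + ln²0.197) = 0.459.
Then ω_n = 3/(ζ t_s) = 3/(0.459 × 3.45) = 1.89 rad/s.

ω_n ≈ 1.89 rad/s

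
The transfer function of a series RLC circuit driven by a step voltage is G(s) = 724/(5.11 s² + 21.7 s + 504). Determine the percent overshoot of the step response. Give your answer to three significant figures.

Dividing through by 5.11: denominator becomes s² + 4.247 s + 98.63.
So ω_n = √98.63 = 9.93 rad/s and ζ = 4.247/(2·9.93) = 0.214.
Overshoot: exp(−π·0.214/√(1−0.214²)) = 0.503, i.e. 50.3%.

%OS ≈ 50.3%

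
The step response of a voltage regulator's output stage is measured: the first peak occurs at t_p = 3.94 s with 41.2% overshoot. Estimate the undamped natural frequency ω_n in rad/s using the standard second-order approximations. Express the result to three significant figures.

From the overshoot, ζ = −ln(OS)/√(π²+ln²(OS)) = 0.272.
From t_p = π/ω_d, ω_d = π/3.94 = 0.797 rad/s, so ω_n = ω_d/√(1−ζ²) = 0.829 rad/s.

ω_n ≈ 0.829 rad/s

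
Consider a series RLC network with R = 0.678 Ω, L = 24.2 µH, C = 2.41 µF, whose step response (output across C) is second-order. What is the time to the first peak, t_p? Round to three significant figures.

For a series RLC circuit (capacitor voltage as output), ω_n = 1/√(LC) = 1/√(24.2 µH · 2.41 µF) = 131000 rad/s.
ζ = (R/2)·√(C/L) = (0.678/2)·√(2.41 µF/24.2 µH) = 0.107.
ω_d = ω_n√(1−ζ²) = 130000 rad/s. t_p = π/ω_d = 0.0000241 s.

t_p ≈ 0.0000241 s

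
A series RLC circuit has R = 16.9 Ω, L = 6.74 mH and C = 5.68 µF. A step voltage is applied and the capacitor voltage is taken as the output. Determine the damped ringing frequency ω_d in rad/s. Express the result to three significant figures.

ω_d ≈ 4950 rad/s

For a series RLC circuit (capacitor voltage as output), ω_n = 1/√(LC) = 1/√(6.74 mH · 5.68 µF) = 5110 rad/s.
ζ = (R/2)·√(C/L) = (16.9/2)·√(5.68 µF/6.74 mH) = 0.245.
ω_d = ω_n√(1−ζ²) = 4950 rad/s.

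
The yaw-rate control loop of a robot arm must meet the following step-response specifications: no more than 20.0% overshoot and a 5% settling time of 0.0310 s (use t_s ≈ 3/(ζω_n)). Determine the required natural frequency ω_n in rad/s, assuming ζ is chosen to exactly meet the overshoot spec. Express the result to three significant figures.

ω_n ≈ 212 rad/s

ζ = −ln(OS)/√(π² + (ln OS)²). With OS = 0.200, ln OS = −1.609 and ζ = 1.609/3.530 = 0.456.
Then ω_n = 3/(ζ t_s) = 3/(0.456 × 0.0310) = 212 rad/s.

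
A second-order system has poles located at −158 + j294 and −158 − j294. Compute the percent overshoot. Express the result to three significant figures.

%OS ≈ 18.5%

The poles are at −σ ± jω_d with σ = 158 and ω_d = 294, so ω_n = √(σ²+ω_d²) = 334 rad/s and ζ = σ/ω_n = 0.473.
%OS = 100 e^{−πζ/√(1−ζ²)} with ζ = 0.473 gives 18.5%.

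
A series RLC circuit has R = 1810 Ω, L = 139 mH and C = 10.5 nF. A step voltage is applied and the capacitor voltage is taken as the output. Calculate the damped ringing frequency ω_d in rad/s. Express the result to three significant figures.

For a series RLC circuit (capacitor voltage as output), ω_n = 1/√(LC) = 1/√(139 mH · 10.5 nF) = 26200 rad/s.
ζ = (R/2)·√(C/L) = (1810/2)·√(10.5 nF/139 mH) = 0.249.
The damped frequency ω_d = ω_n√(1−ζ²) = 25400 rad/s.

ω_d ≈ 25400 rad/s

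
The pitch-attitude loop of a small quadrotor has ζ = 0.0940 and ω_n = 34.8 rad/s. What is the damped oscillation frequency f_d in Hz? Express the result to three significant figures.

ω_d = ω_n√(1−ζ²) = 34.8·√0.991 = 34.6 rad/s.
f_d = ω_d/(2π) = 5.51 Hz.

f_d ≈ 5.51 Hz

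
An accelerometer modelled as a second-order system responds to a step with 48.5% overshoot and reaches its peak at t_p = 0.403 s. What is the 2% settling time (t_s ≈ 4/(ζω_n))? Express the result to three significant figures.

t_s ≈ 2.23 s

The overshoot fixes ζ = −ln(OS)/√(π²+ln²(OS)) = 0.224.
From t_p = π/ω_d, ω_d = π/0.403 = 7.80 rad/s, so ω_n = ω_d/√(1−ζ²) = 8.00 rad/s.
t_s ≈ 4/(ζω_n) = 4/(0.224·8.00) = 2.23 s.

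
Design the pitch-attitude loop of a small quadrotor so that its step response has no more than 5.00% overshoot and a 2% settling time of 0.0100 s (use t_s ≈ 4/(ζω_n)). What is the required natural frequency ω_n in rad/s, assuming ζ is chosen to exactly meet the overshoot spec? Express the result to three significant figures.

ω_n ≈ 580 rad/s

From %OS = 100·exp(−πζ/√(1−ζ²)), invert to get ζ = −ln(OS)/√(π² + ln²(OS)) with OS = 0.0500.
−ln 0.0500 = 2.996, so ζ = 2.996/√(π² + 8.974) = 0.690.
From t_s ≈ 4/(ζω_n): ω_n = 4/(ζ·t_s) = 4/(0.690·0.0100) = 580 rad/s.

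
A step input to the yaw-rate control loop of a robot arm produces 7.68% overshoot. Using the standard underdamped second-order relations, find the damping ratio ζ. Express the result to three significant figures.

ζ ≈ 0.633

ζ = −ln(OS)/√(π² + (ln OS)²). With OS = 0.0768, ln OS = −2.567 and ζ = 2.567/4.057 = 0.633.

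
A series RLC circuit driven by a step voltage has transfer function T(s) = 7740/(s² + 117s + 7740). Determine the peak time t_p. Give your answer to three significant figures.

t_p ≈ 0.0478 s

ω_n = √7740 = 88.0 rad/s; ζ = 117/(2·88.0) = 0.665.
ω_d = 88.0·√(1 − 0.665²) = 65.7 rad/s. Then t_p = π/ω_d = 0.0478 s.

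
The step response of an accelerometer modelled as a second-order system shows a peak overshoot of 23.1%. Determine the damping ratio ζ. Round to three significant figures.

Inverting the overshoot relation: ζ = |ln 0.231|/√(π² + ln²0.231) = 0.423.

ζ ≈ 0.423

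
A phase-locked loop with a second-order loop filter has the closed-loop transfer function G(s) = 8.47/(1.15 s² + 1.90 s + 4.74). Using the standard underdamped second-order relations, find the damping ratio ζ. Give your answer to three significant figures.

Dividing through by 1.15: denominator becomes s² + 1.652 s + 4.122.
So ω_n = √4.122 = 2.03 rad/s and ζ = 1.652/(2·2.03) = 0.407.

ζ ≈ 0.407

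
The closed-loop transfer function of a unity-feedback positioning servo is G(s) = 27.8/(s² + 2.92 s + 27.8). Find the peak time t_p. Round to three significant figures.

Matching coefficients with s² + 2ζω_n s + ω_n² gives ω_n² = 27.8 ⇒ ω_n = 5.27 rad/s, and ζ = 2.92/(2ω_n) = 0.277.
The damped frequency ω_d = ω_n√(1−ζ²) = 5.07 rad/s. Then t_p = π/ω_d = 0.620 s.

t_p ≈ 0.620 s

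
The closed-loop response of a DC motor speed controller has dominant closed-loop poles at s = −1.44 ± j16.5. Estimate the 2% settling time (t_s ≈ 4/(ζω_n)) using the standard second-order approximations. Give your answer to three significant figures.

For poles at −σ ± jω_d, ζω_n = σ = 1.44, so t_s ≈ 4/σ = 2.78 s.

t_s ≈ 2.78 s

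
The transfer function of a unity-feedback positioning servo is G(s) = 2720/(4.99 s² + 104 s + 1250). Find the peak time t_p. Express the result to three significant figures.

t_p ≈ 0.264 s

Dividing through by 4.99: denominator becomes s² + 20.84 s + 250.5.
So ω_n = √250.5 = 15.8 rad/s and ζ = 20.84/(2·15.8) = 0.658.
The damped frequency ω_d = ω_n√(1−ζ²) = 11.9 rad/s. t_p = π/ω_d = 0.264 s.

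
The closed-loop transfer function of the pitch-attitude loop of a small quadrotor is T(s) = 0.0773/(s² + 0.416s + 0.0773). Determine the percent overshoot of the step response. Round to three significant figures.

Comparing the denominator to s² + 2ζω_n s + ω_n²: ω_n = √0.0773 = 0.278 rad/s, and 2ζω_n = 0.416 so ζ = 0.416/(2·0.278) = 0.748.
Overshoot: exp(−π·0.748/√(1−0.748²)) = 0.0290, i.e. 2.90%.

%OS ≈ 2.90%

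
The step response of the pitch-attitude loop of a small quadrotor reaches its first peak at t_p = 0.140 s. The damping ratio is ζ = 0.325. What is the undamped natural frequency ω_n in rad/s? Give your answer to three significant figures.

ω_n ≈ 23.7 rad/s

Peak time t_p = π/ω_d, so ω_d = π/t_p = π/0.140 = 22.4 rad/s.
ω_n = ω_d/√(1−ζ²) = 22.4/√0.894 = 23.7 rad/s.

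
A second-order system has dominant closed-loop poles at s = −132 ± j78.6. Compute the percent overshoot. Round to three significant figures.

%OS ≈ 0.511%

The poles are at −σ ± jω_d with σ = 132 and ω_d = 78.6, so ω_n = √(σ²+ω_d²) = 154 rad/s and ζ = σ/ω_n = 0.859.
%OS = 100 e^{−πζ/√(1−ζ²)} with ζ = 0.859 gives 0.511%.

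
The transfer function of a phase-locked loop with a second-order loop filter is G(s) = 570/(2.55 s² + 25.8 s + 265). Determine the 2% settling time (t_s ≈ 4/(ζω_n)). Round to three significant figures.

t_s ≈ 0.791 s

Dividing through by 2.55: denominator becomes s² + 10.12 s + 103.9.
So ω_n = √103.9 = 10.2 rad/s and ζ = 10.12/(2·10.2) = 0.496.
t_s ≈ 4/(ζω_n) = 0.791 s.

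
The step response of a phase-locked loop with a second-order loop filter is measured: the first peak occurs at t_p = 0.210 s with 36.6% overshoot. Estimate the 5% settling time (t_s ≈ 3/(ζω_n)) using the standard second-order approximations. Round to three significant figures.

From the overshoot, ζ = −ln(OS)/√(π²+ln²(OS)) = 0.305.
From t_p = π/ω_d, ω_d = π/0.210 = 15.0 rad/s, so ω_n = ω_d/√(1−ζ²) = 15.7 rad/s.
t_s ≈ 3/(ζω_n) = 3/(0.305·15.7) = 0.627 s.

t_s ≈ 0.627 s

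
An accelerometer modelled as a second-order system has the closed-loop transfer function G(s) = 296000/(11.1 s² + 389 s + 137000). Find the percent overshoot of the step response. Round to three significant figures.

Dividing through by 11.1: denominator becomes s² + 35.05 s + 12340.
So ω_n = √12340 = 111 rad/s and ζ = 35.05/(2·111) = 0.158.
Overshoot: exp(−π·0.158/√(1−0.158²)) = 0.605, i.e. 60.5%.

%OS ≈ 60.5%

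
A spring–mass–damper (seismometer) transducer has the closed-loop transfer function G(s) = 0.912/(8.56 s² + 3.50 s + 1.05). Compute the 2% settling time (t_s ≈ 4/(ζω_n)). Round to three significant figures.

t_s ≈ 19.6 s

Dividing through by 8.56: denominator becomes s² + 0.4089 s + 0.1227.
So ω_n = √0.1227 = 0.350 rad/s and ζ = 0.4089/(2·0.350) = 0.584.
t_s ≈ 4/(ζω_n) = 19.6 s.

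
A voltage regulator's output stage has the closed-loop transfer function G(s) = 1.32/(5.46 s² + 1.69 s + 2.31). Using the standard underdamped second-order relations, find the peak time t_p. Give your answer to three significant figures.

t_p ≈ 4.97 s

Dividing through by 5.46: denominator becomes s² + 0.3095 s + 0.4231.
So ω_n = √0.4231 = 0.650 rad/s and ζ = 0.3095/(2·0.650) = 0.238.
ω_d = 0.650·√(1 − 0.238²) = 0.632 rad/s. t_p = π/ω_d = 4.97 s.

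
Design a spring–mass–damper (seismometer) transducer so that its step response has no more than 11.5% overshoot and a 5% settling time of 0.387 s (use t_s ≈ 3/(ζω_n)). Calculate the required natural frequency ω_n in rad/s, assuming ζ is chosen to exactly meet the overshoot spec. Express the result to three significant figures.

ζ = −ln(OS)/√(π² + (ln OS)²). With OS = 0.115, ln OS = −2.163 and ζ = 2.163/3.814 = 0.567.
From t_s ≈ 3/(ζω_n): ω_n = 3/(ζ·t_s) = 3/(0.567·0.387) = 13.7 rad/s.

ω_n ≈ 13.7 rad/s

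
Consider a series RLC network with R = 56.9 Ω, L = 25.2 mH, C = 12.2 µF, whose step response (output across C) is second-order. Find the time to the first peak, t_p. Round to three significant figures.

t_p ≈ 0.00223 s

For a series RLC circuit (capacitor voltage as output), ω_n = 1/√(LC) = 1/√(25.2 mH · 12.2 µF) = 1800 rad/s.
ζ = (R/2)·√(C/L) = (56.9/2)·√(12.2 µF/25.2 mH) = 0.626.
ω_d = ω_n√(1−ζ²) = 1410 rad/s. t_p = π/ω_d = 0.00223 s.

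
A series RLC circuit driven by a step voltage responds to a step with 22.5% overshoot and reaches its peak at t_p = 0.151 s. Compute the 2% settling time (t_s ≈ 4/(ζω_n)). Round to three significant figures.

The overshoot fixes ζ = −ln(OS)/√(π²+ln²(OS)) = 0.429.
From t_p = π/ω_d, ω_d = π/0.151 = 20.8 rad/s, so ω_n = ω_d/√(1−ζ²) = 23.0 rad/s.
t_s ≈ 4/(ζω_n) = 4/(0.429·23.0) = 0.405 s.

t_s ≈ 0.405 s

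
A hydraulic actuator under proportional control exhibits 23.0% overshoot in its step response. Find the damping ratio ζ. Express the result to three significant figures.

ζ ≈ 0.424

Inverting the overshoot relation: ζ = |ln 0.230|/√(π² + ln²0.230) = 0.424.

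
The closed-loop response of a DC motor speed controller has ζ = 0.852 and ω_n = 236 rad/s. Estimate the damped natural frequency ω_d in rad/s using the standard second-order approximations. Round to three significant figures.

ω_d = ω_n√(1−ζ²) = 236·√0.274 = 124 rad/s.

ω_d ≈ 124 rad/s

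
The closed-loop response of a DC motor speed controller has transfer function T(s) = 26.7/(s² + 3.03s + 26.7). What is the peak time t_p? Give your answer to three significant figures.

t_p ≈ 0.636 s

Matching coefficients with s² + 2ζω_n s + ω_n² gives ω_n² = 26.7 ⇒ ω_n = 5.17 rad/s, and ζ = 3.03/(2ω_n) = 0.293.
ω_d = 5.17·√(1 − 0.293²) = 4.94 rad/s. Then t_p = π/ω_d = 0.636 s.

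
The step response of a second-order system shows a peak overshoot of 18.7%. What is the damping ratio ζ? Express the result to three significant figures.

ζ = −ln(OS)/√(π² + (ln OS)²). With OS = 0.187, ln OS = −1.677 and ζ = 1.677/3.561 = 0.471.

ζ ≈ 0.471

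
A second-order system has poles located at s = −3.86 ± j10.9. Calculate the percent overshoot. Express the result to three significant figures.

With σ = 3.86, ω_d = 10.9: ω_n = √(σ²+ω_d²) = 11.6 rad/s, ζ = σ/ω_n = 0.334.
%OS = 100·exp(−πζ/√(1−ζ²)) = 32.9%.

%OS ≈ 32.9%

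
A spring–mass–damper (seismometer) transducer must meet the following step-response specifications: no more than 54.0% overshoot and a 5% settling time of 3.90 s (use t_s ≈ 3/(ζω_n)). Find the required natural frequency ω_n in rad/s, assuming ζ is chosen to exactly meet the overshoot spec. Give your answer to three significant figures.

ω_n ≈ 4.00 rad/s

From %OS = 100·exp(−πζ/√(1−ζ²)), invert to get ζ = −ln(OS)/√(π² + ln²(OS)) with OS = 0.540.
−ln 0.540 = 0.6162, so ζ = 0.6162/√(π² + 0.3797) = 0.192.
Then ω_n = 3/(ζ t_s) = 3/(0.192 × 3.90) = 4.00 rad/s.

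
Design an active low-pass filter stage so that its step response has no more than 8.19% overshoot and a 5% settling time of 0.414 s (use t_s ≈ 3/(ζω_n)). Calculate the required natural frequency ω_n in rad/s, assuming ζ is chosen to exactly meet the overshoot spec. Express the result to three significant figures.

ω_n ≈ 11.6 rad/s

ζ = −ln(OS)/√(π² + (ln OS)²). With OS = 0.0819, ln OS = −2.502 and ζ = 2.502/4.016 = 0.623.
Then ω_n = 3/(ζ t_s) = 3/(0.623 × 0.414) = 11.6 rad/s.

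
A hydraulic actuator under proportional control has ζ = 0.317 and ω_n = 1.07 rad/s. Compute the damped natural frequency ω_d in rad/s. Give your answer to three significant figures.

ω_d ≈ 1.01 rad/s

ω_d = ω_n√(1−ζ²) = 1.07·√0.900 = 1.01 rad/s.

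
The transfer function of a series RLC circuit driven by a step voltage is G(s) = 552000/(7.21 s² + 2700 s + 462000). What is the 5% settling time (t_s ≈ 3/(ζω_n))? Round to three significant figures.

t_s ≈ 0.0160 s

Dividing through by 7.21: denominator becomes s² + 374.5 s + 64080.
So ω_n = √64080 = 253 rad/s and ζ = 374.5/(2·253) = 0.740.
t_s ≈ 3/(ζω_n) = 0.0160 s.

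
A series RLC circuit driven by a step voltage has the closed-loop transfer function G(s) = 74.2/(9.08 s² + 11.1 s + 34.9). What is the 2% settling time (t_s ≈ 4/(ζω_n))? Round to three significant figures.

t_s ≈ 6.54 s

Dividing through by 9.08: denominator becomes s² + 1.222 s + 3.844.
So ω_n = √3.844 = 1.96 rad/s and ζ = 1.222/(2·1.96) = 0.312.
t_s ≈ 4/(ζω_n) = 6.54 s.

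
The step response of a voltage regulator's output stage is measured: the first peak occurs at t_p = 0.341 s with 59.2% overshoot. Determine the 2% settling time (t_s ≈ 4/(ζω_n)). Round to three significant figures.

ζ from %OS: ζ = |ln 0.592|/√(π²+ln²0.592) = 0.165.
From t_p = π/ω_d, ω_d = π/0.341 = 9.21 rad/s, so ω_n = ω_d/√(1−ζ²) = 9.34 rad/s.
t_s ≈ 4/(ζω_n) = 4/(0.165·9.34) = 2.60 s.

t_s ≈ 2.60 s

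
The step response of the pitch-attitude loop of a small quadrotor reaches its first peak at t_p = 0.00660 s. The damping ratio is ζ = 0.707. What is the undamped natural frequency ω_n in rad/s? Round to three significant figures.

Peak time t_p = π/ω_d, so ω_d = π/t_p = π/0.00660 = 476 rad/s.
ω_n = ω_d/√(1−ζ²) = 476/√0.500 = 673 rad/s.

ω_n ≈ 673 rad/s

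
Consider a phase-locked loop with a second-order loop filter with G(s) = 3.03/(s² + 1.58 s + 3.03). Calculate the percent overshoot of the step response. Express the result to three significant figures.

%OS ≈ 20.2%

Comparing the denominator to s² + 2ζω_n s + ω_n²: ω_n = √3.03 = 1.74 rad/s, and 2ζω_n = 1.58 so ζ = 1.58/(2·1.74) = 0.454.
%OS = 100 e^{−πζ/√(1−ζ²)} with ζ = 0.454 gives 20.2%.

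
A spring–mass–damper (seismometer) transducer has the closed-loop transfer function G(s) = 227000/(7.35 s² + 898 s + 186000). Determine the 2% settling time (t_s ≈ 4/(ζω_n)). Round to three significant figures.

t_s ≈ 0.0655 s

Dividing through by 7.35: denominator becomes s² + 122.2 s + 25310.
So ω_n = √25310 = 159 rad/s and ζ = 122.2/(2·159) = 0.384.
t_s ≈ 4/(ζω_n) = 0.0655 s.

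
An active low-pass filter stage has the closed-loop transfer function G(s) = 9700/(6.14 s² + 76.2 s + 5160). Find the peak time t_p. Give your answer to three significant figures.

Dividing through by 6.14: denominator becomes s² + 12.41 s + 840.4.
So ω_n = √840.4 = 29.0 rad/s and ζ = 12.41/(2·29.0) = 0.214.
ω_d = ω_n√(1−ζ²) = 28.3 rad/s. t_p = π/ω_d = 0.111 s.

t_p ≈ 0.111 s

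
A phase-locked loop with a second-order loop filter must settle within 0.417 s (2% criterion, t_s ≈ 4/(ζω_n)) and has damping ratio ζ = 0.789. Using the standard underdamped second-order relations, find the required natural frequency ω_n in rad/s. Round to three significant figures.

ω_n ≈ 12.2 rad/s

Rearranging t_s ≈ 4/(ζω_n) gives ω_n = 4/(ζ·t_s) = 4/(0.789 × 0.417) = 12.2 rad/s.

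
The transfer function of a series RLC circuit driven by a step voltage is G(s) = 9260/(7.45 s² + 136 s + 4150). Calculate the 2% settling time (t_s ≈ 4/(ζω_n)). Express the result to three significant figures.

t_s ≈ 0.438 s

Dividing through by 7.45: denominator becomes s² + 18.26 s + 557.0.
So ω_n = √557.0 = 23.6 rad/s and ζ = 18.26/(2·23.6) = 0.387.
t_s ≈ 4/(ζω_n) = 0.438 s.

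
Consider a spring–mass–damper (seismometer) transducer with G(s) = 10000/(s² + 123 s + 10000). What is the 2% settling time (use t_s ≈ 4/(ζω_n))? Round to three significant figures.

t_s ≈ 0.0650 s

ω_n = √10000 = 100 rad/s; ζ = 123/(2·100) = 0.615.
t_s ≈ 4/(ζω_n) = 4/(0.615·100) = 0.0650 s.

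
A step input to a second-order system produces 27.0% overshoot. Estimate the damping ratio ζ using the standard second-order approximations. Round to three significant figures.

From %OS = 100·exp(−πζ/√(1−ζ²)), invert to get ζ = −ln(OS)/√(π² + ln²(OS)) with OS = 0.270.
−ln 0.270 = 1.309, so ζ = 1.309/√(π² + 1.714) = 0.385.

ζ ≈ 0.385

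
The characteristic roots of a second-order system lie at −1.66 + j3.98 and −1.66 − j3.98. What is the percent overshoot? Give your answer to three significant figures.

The poles are at −σ ± jω_d with σ = 1.66 and ω_d = 3.98, so ω_n = √(σ²+ω_d²) = 4.31 rad/s and ζ = σ/ω_n = 0.385.
Overshoot: exp(−π·0.385/√(1−0.385²)) = 0.270, i.e. 27.0%.

%OS ≈ 27.0%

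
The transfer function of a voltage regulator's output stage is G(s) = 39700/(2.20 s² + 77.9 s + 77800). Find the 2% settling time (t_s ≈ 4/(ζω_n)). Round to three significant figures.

Dividing through by 2.20: denominator becomes s² + 35.41 s + 35360.
So ω_n = √35360 = 188 rad/s and ζ = 35.41/(2·188) = 0.0941.
t_s ≈ 4/(ζω_n) = 0.226 s.

t_s ≈ 0.226 s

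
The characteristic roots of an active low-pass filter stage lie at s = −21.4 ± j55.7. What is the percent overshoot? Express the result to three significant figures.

%OS ≈ 29.9%

|pole| = ω_n = √(21.4² + 55.7²) = 59.7 rad/s; ζ = cos θ = σ/ω_n = 0.359.
%OS = 100·exp(−πζ/√(1−ζ²)) = 29.9%.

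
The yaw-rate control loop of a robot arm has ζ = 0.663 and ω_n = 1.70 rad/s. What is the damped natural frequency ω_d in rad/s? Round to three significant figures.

ω_d ≈ 1.27 rad/s

ω_d = ω_n√(1−ζ²) = 1.70·√0.560 = 1.27 rad/s.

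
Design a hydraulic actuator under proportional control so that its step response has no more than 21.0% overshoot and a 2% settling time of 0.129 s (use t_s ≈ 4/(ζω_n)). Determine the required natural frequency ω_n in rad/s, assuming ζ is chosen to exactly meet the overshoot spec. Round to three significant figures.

ω_n ≈ 69.7 rad/s

ζ = −ln(OS)/√(π² + (ln OS)²). With OS = 0.210, ln OS = −1.561 and ζ = 1.561/3.508 = 0.445.
Then ω_n = 4/(ζ t_s) = 4/(0.445 × 0.129) = 69.7 rad/s.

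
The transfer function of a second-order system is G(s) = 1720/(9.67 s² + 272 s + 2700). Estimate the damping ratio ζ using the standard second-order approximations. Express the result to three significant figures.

ζ ≈ 0.842

Dividing through by 9.67: denominator becomes s² + 28.13 s + 279.2.
So ω_n = √279.2 = 16.7 rad/s and ζ = 28.13/(2·16.7) = 0.842.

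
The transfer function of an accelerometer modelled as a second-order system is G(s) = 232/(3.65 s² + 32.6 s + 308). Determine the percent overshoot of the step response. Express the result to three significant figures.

%OS ≈ 17.4%

Dividing through by 3.65: denominator becomes s² + 8.932 s + 84.38.
So ω_n = √84.38 = 9.19 rad/s and ζ = 8.932/(2·9.19) = 0.486.
Overshoot: exp(−π·0.486/√(1−0.486²)) = 0.174, i.e. 17.4%.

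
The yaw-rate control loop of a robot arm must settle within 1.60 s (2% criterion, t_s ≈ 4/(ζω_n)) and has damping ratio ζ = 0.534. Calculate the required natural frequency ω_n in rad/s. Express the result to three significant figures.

ω_n ≈ 4.68 rad/s

Rearranging t_s ≈ 4/(ζω_n) gives ω_n = 4/(ζ·t_s) = 4/(0.534 × 1.60) = 4.68 rad/s.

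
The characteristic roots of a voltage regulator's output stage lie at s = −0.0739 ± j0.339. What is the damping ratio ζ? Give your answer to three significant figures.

The poles are at −σ ± jω_d with σ = 0.0739 and ω_d = 0.339, so ω_n = √(σ²+ω_d²) = 0.347 rad/s and ζ = σ/ω_n = 0.213.

ζ ≈ 0.213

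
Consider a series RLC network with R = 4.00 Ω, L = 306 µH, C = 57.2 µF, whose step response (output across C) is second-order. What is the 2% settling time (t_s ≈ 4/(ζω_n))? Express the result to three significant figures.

t_s ≈ 0.000612 s

For a series RLC circuit (capacitor voltage as output), ω_n = 1/√(LC) = 1/√(306 µH · 57.2 µF) = 7560 rad/s.
ζ = (R/2)·√(C/L) = (4.00/2)·√(57.2 µF/306 µH) = 0.865.
t_s ≈ 4/(ζω_n) = 0.000612 s.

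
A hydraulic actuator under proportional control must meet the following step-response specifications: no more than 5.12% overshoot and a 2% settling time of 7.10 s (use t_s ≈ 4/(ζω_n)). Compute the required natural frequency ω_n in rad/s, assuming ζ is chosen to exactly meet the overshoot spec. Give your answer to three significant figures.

Inverting the overshoot relation: ζ = |ln 0.0512|/√(π² + ln²0.0512) = 0.687.
From t_s ≈ 4/(ζω_n): ω_n = 4/(ζ·t_s) = 4/(0.687·7.10) = 0.820 rad/s.

ω_n ≈ 0.820 rad/s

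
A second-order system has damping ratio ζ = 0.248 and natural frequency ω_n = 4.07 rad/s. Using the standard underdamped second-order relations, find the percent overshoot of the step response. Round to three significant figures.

%OS ≈ 44.7%

For an underdamped second-order system, %OS = 100·exp(−πζ/√(1−ζ²)).
πζ/√(1−ζ²) = π·0.248/√(1−0.0615) = 0.8042, so %OS = 100·e^(−0.8042) = 44.7%.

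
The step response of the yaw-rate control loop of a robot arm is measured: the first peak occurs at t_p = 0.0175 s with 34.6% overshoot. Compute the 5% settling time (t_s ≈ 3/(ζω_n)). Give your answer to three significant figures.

From the overshoot, ζ = −ln(OS)/√(π²+ln²(OS)) = 0.320.
t_p = π/ω_d ⇒ ω_d = 180 rad/s; then ω_n = ω_d/√(1−ζ²) = 189 rad/s.
t_s ≈ 3/(ζω_n) = 3/(0.320·189) = 0.0495 s.

t_s ≈ 0.0495 s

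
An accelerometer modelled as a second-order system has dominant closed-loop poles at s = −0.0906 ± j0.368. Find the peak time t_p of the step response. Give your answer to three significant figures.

t_p = π/ω_d with ω_d = 0.368 (the imaginary part), so t_p = 8.54 s.

t_p ≈ 8.54 s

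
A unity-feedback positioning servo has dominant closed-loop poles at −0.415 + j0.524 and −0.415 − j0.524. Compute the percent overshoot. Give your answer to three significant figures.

%OS ≈ 8.31%

With σ = 0.415, ω_d = 0.524: ω_n = √(σ²+ω_d²) = 0.668 rad/s, ζ = σ/ω_n = 0.621.
%OS = 100 e^{−πζ/√(1−ζ²)} with ζ = 0.621 gives 8.31%.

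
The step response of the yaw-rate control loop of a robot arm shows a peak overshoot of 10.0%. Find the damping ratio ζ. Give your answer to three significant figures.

ζ ≈ 0.591

Inverting the overshoot relation: ζ = |ln 0.100|/√(π² + ln²0.100) = 0.591.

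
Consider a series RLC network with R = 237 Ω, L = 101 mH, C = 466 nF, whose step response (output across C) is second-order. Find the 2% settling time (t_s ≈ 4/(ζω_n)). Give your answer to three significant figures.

t_s ≈ 0.00341 s

For a series RLC circuit (capacitor voltage as output), ω_n = 1/√(LC) = 1/√(101 mH · 466 nF) = 4610 rad/s.
ζ = (R/2)·√(C/L) = (237/2)·√(466 nF/101 mH) = 0.255.
t_s ≈ 4/(ζω_n) = 0.00341 s.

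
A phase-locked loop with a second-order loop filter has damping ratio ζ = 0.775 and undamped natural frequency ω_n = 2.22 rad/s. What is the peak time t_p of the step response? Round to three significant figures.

The damped frequency is ω_d = ω_n√(1−ζ²) = 2.22·√(1−0.601) = 1.40 rad/s.
Peak time t_p = π/ω_d = π/1.40 = 2.24 s.

t_p ≈ 2.24 s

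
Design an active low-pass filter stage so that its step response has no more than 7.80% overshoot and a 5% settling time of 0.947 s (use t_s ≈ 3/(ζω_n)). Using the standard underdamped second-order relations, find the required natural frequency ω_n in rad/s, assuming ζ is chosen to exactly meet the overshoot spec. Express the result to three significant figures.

From %OS = 100·exp(−πζ/√(1−ζ²)), invert to get ζ = −ln(OS)/√(π² + ln²(OS)) with OS = 0.0780.
−ln 0.0780 = 2.551, so ζ = 2.551/√(π² + 6.508) = 0.630.
From t_s ≈ 3/(ζω_n): ω_n = 3/(ζ·t_s) = 3/(0.630·0.947) = 5.03 rad/s.

ω_n ≈ 5.03 rad/s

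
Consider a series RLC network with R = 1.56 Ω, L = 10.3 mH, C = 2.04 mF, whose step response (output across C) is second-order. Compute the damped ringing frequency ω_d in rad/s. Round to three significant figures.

For a series RLC circuit (capacitor voltage as output), ω_n = 1/√(LC) = 1/√(10.3 mH · 2.04 mF) = 218 rad/s.
ζ = (R/2)·√(C/L) = (1.56/2)·√(2.04 mF/10.3 mH) = 0.347.
The damped frequency ω_d = ω_n√(1−ζ²) = 205 rad/s.

ω_d ≈ 205 rad/s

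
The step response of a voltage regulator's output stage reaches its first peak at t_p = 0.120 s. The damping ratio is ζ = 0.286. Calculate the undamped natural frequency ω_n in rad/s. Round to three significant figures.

Peak time t_p = π/ω_d, so ω_d = π/t_p = π/0.120 = 26.2 rad/s.
ω_n = ω_d/√(1−ζ²) = 26.2/√0.918 = 27.3 rad/s.

ω_n ≈ 27.3 rad/s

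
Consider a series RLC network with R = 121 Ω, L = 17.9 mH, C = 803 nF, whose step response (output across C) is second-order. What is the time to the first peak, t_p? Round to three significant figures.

For a series RLC circuit (capacitor voltage as output), ω_n = 1/√(LC) = 1/√(17.9 mH · 803 nF) = 8340 rad/s.
ζ = (R/2)·√(C/L) = (121/2)·√(803 nF/17.9 mH) = 0.405.
The damped frequency ω_d = ω_n√(1−ζ²) = 7630 rad/s. t_p = π/ω_d = 0.000412 s.

t_p ≈ 0.000412 s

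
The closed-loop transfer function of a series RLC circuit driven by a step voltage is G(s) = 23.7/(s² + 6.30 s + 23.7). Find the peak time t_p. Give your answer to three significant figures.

ω_n = √23.7 = 4.87 rad/s; ζ = 6.30/(2·4.87) = 0.647.
ω_d = ω_n√(1−ζ²) = 3.71 rad/s. Then t_p = π/ω_d = 0.846 s.

t_p ≈ 0.846 s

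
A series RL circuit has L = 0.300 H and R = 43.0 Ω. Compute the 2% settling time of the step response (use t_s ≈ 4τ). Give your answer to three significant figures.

τ = L/R = 0.300/43.0 = 0.00698 s.
t_s ≈ 4τ = 0.0279 s.

t_s ≈ 0.0279 s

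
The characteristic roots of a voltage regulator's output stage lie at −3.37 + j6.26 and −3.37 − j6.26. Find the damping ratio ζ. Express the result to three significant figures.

With σ = 3.37, ω_d = 6.26: ω_n = √(σ²+ω_d²) = 7.11 rad/s, ζ = σ/ω_n = 0.474.

ζ ≈ 0.474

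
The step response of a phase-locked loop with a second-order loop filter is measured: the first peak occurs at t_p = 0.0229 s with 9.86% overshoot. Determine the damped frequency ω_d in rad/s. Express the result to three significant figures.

t_p = π/ω_d, so ω_d = π/0.0229 = 137 rad/s.

ω_d ≈ 137 rad/s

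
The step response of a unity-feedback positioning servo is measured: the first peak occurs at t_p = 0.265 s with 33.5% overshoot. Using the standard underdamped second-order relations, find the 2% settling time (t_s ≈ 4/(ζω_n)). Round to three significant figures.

t_s ≈ 0.969 s

ζ from %OS: ζ = |ln 0.335|/√(π²+ln²0.335) = 0.329.
t_p = π/ω_d ⇒ ω_d = 11.9 rad/s; then ω_n = ω_d/√(1−ζ²) = 12.6 rad/s.
t_s ≈ 4/(ζω_n) = 4/(0.329·12.6) = 0.969 s.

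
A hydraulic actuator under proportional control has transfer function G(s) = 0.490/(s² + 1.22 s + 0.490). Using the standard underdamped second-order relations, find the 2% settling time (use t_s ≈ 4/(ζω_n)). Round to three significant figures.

Comparing the denominator to s² + 2ζω_n s + ω_n²: ω_n = √0.490 = 0.700 rad/s, and 2ζω_n = 1.22 so ζ = 1.22/(2·0.700) = 0.871.
t_s ≈ 4/(ζω_n) = 4/(0.871·0.700) = 6.56 s.

t_s ≈ 6.56 s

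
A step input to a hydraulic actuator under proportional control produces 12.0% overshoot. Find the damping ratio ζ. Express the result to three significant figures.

ζ ≈ 0.559

Inverting the overshoot relation: ζ = |ln 0.120|/√(π² + ln²0.120) = 0.559.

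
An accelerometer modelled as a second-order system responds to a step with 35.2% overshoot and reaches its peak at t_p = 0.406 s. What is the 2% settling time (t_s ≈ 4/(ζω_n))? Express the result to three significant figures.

t_s ≈ 1.56 s

The overshoot fixes ζ = −ln(OS)/√(π²+ln²(OS)) = 0.315.
t_p = π/ω_d ⇒ ω_d = 7.74 rad/s; then ω_n = ω_d/√(1−ζ²) = 8.15 rad/s.
t_s ≈ 4/(ζω_n) = 4/(0.315·8.15) = 1.56 s.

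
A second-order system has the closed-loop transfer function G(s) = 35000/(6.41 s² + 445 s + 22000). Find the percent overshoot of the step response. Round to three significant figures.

Dividing through by 6.41: denominator becomes s² + 69.42 s + 3432.
So ω_n = √3432 = 58.6 rad/s and ζ = 69.42/(2·58.6) = 0.593.
Overshoot: exp(−π·0.593/√(1−0.593²)) = 0.0992, i.e. 9.92%.

%OS ≈ 9.92%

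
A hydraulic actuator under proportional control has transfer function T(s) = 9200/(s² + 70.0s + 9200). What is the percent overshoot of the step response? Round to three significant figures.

%OS ≈ 29.2%

Comparing the denominator to s² + 2ζω_n s + ω_n²: ω_n = √9200 = 95.9 rad/s, and 2ζω_n = 70.0 so ζ = 70.0/(2·95.9) = 0.365.
Overshoot: exp(−π·0.365/√(1−0.365²)) = 0.292, i.e. 29.2%.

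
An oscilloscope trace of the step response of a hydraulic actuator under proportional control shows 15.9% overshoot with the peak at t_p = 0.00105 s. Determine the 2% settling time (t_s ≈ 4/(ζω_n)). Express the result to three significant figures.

t_s ≈ 0.00228 s

ζ from %OS: ζ = |ln 0.159|/√(π²+ln²0.159) = 0.505.
t_p = π/ω_d ⇒ ω_d = 2990 rad/s; then ω_n = ω_d/√(1−ζ²) = 3470 rad/s.
t_s ≈ 4/(ζω_n) = 4/(0.505·3470) = 0.00228 s.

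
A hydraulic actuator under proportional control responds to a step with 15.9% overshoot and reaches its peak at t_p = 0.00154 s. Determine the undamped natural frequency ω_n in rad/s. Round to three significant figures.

ω_n ≈ 2360 rad/s

From the overshoot, ζ = −ln(OS)/√(π²+ln²(OS)) = 0.505.
From t_p = π/ω_d, ω_d = π/0.00154 = 2040 rad/s, so ω_n = ω_d/√(1−ζ²) = 2360 rad/s.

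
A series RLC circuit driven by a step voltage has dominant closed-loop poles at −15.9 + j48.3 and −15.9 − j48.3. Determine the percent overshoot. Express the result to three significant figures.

With σ = 15.9, ω_d = 48.3: ω_n = √(σ²+ω_d²) = 50.8 rad/s, ζ = σ/ω_n = 0.313.
%OS = 100·exp(−πζ/√(1−ζ²)) = 35.6%.

%OS ≈ 35.6%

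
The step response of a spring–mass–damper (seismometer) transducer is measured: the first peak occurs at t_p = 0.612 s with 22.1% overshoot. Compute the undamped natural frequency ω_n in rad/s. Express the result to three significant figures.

ω_n ≈ 5.70 rad/s

ζ from %OS: ζ = |ln 0.221|/√(π²+ln²0.221) = 0.433.
t_p = π/ω_d ⇒ ω_d = 5.13 rad/s; then ω_n = ω_d/√(1−ζ²) = 5.70 rad/s.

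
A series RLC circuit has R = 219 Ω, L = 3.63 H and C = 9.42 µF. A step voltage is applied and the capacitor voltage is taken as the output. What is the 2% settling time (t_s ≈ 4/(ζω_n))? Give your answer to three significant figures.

t_s ≈ 0.133 s

For a series RLC circuit (capacitor voltage as output), ω_n = 1/√(LC) = 1/√(3.63 H · 9.42 µF) = 171 rad/s.
ζ = (R/2)·√(C/L) = (219/2)·√(9.42 µF/3.63 H) = 0.176.
t_s ≈ 4/(ζω_n) = 0.133 s.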